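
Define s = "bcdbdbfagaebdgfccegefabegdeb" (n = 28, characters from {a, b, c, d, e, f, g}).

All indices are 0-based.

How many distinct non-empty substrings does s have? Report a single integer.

rank→(start, suffix):
  0 → (21, 'abegdeb')
  1 → (9, 'aebdgfccegefabegdeb')
  2 → (7, 'agaebdgfccegefabegdeb')
  3 → (27, 'b')
  4 → (0, 'bcdbdbfagaebdgfccegefabegdeb')
  5 → (3, 'bdbfagaebdgfccegefabegdeb')
  6 → (11, 'bdgfccegefabegdeb')
  7 → (22, 'begdeb')
  8 → (5, 'bfagaebdgfccegefabegdeb')
  9 → (15, 'ccegefabegdeb')
  10 → (1, 'cdbdbfagaebdgfccegefabegdeb')
  11 → (16, 'cegefabegdeb')
  12 → (2, 'dbdbfagaebdgfccegefabegdeb')
  13 → (4, 'dbfagaebdgfccegefabegdeb')
  14 → (25, 'deb')
  15 → (12, 'dgfccegefabegdeb')
  16 → (26, 'eb')
  17 → (10, 'ebdgfccegefabegdeb')
  18 → (19, 'efabegdeb')
  19 → (23, 'egdeb')
  20 → (17, 'egefabegdeb')
  21 → (20, 'fabegdeb')
  22 → (6, 'fagaebdgfccegefabegdeb')
  23 → (14, 'fccegefabegdeb')
  24 → (8, 'gaebdgfccegefabegdeb')
  25 → (24, 'gdeb')
  26 → (18, 'gefabegdeb')
  27 → (13, 'gfccegefabegdeb')

SA = [21, 9, 7, 27, 0, 3, 11, 22, 5, 15, 1, 16, 2, 4, 25, 12, 26, 10, 19, 23, 17, 20, 6, 14, 8, 24, 18, 13]
[i] adj suffixes → lcp
  [1] 21/9 → 1 ('a')
  [2] 9/7 → 1 ('a')
  [3] 7/27 → 0 ('')
  [4] 27/0 → 1 ('b')
  [5] 0/3 → 1 ('b')
  [6] 3/11 → 2 ('bd')
  [7] 11/22 → 1 ('b')
  [8] 22/5 → 1 ('b')
  [9] 5/15 → 0 ('')
  [10] 15/1 → 1 ('c')
  [11] 1/16 → 1 ('c')
  [12] 16/2 → 0 ('')
  [13] 2/4 → 2 ('db')
  [14] 4/25 → 1 ('d')
  [15] 25/12 → 1 ('d')
  [16] 12/26 → 0 ('')
  [17] 26/10 → 2 ('eb')
  [18] 10/19 → 1 ('e')
  [19] 19/23 → 1 ('e')
  [20] 23/17 → 2 ('eg')
  [21] 17/20 → 0 ('')
  [22] 20/6 → 2 ('fa')
  [23] 6/14 → 1 ('f')
  [24] 14/8 → 0 ('')
  [25] 8/24 → 1 ('g')
  [26] 24/18 → 1 ('g')
  [27] 18/13 → 1 ('g')

n(n+1)/2 = 28·29/2 = 406
Σ LCP = 0 + 1 + 1 + 0 + 1 + 1 + 2 + 1 + 1 + 0 + 1 + 1 + 0 + 2 + 1 + 1 + 0 + 2 + 1 + 1 + 2 + 0 + 2 + 1 + 0 + 1 + 1 + 1 = 26
distinct = 406 − 26 = 380

380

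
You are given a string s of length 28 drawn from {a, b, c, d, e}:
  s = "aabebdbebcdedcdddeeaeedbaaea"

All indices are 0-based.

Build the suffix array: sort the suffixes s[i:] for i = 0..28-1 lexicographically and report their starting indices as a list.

[27, 0, 24, 1, 25, 19, 23, 8, 4, 6, 2, 13, 9, 22, 5, 12, 14, 15, 10, 16, 26, 18, 7, 3, 21, 11, 17, 20]

rank | idx | suffix
   0 |  27 | a
   1 |   0 | aabebdbebcdedcdddeeaeedbaaea
   2 |  24 | aaea
   3 |   1 | abebdbebcdedcdddeeaeedbaaea
   4 |  25 | aea
   5 |  19 | aeedbaaea
   6 |  23 | baaea
   7 |   8 | bcdedcdddeeaeedbaaea
   8 |   4 | bdbebcdedcdddeeaeedbaaea
   9 |   6 | bebcdedcdddeeaeedbaaea
  10 |   2 | bebdbebcdedcdddeeaeedbaaea
  11 |  13 | cdddeeaeedbaaea
  12 |   9 | cdedcdddeeaeedbaaea
  13 |  22 | dbaaea
  14 |   5 | dbebcdedcdddeeaeedbaaea
  15 |  12 | dcdddeeaeedbaaea
  16 |  14 | dddeeaeedbaaea
  17 |  15 | ddeeaeedbaaea
  18 |  10 | dedcdddeeaeedbaaea
  19 |  16 | deeaeedbaaea
  20 |  26 | ea
  21 |  18 | eaeedbaaea
  22 |   7 | ebcdedcdddeeaeedbaaea
  23 |   3 | ebdbebcdedcdddeeaeedbaaea
  24 |  21 | edbaaea
  25 |  11 | edcdddeeaeedbaaea
  26 |  17 | eeaeedbaaea
  27 |  20 | eedbaaea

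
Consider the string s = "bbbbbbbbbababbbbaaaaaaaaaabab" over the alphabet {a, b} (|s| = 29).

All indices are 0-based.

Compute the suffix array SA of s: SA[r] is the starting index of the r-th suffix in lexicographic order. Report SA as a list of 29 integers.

sorted suffixes:
  #0 SA[0]=16  'aaaaaaaaaabab'
  #1 SA[1]=17  'aaaaaaaaabab'
  #2 SA[2]=18  'aaaaaaaabab'
  #3 SA[3]=19  'aaaaaaabab'
  #4 SA[4]=20  'aaaaaabab'
  #5 SA[5]=21  'aaaaabab'
  #6 SA[6]=22  'aaaabab'
  #7 SA[7]=23  'aaabab'
  #8 SA[8]=24  'aabab'
  #9 SA[9]=27  'ab'
  #10 SA[10]=25  'abab'
  #11 SA[11]=9  'ababbbbaaaaaaaaaabab'
  #12 SA[12]=11  'abbbbaaaaaaaaaabab'
  #13 SA[13]=28  'b'
  #14 SA[14]=15  'baaaaaaaaaabab'
  #15 SA[15]=26  'bab'
  #16 SA[16]=8  'bababbbbaaaaaaaaaabab'
  #17 SA[17]=10  'babbbbaaaaaaaaaabab'
  #18 SA[18]=14  'bbaaaaaaaaaabab'
  #19 SA[19]=7  'bbababbbbaaaaaaaaaabab'
  #20 SA[20]=13  'bbbaaaaaaaaaabab'
  #21 SA[21]=6  'bbbababbbbaaaaaaaaaabab'
  #22 SA[22]=12  'bbbbaaaaaaaaaabab'
  #23 SA[23]=5  'bbbbababbbbaaaaaaaaaabab'
  #24 SA[24]=4  'bbbbbababbbbaaaaaaaaaabab'
  #25 SA[25]=3  'bbbbbbababbbbaaaaaaaaaabab'
  #26 SA[26]=2  'bbbbbbbababbbbaaaaaaaaaabab'
  #27 SA[27]=1  'bbbbbbbbababbbbaaaaaaaaaabab'
  #28 SA[28]=0  'bbbbbbbbbababbbbaaaaaaaaaabab'

[16, 17, 18, 19, 20, 21, 22, 23, 24, 27, 25, 9, 11, 28, 15, 26, 8, 10, 14, 7, 13, 6, 12, 5, 4, 3, 2, 1, 0]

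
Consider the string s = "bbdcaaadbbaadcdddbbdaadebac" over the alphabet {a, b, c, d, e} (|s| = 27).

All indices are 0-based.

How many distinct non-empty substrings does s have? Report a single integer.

340

rank | idx | suffix
   0 |   4 | aaadbbaadcdddbbdaadebac
   1 |   5 | aadbbaadcdddbbdaadebac
   2 |  10 | aadcdddbbdaadebac
   3 |  20 | aadebac
   4 |  25 | ac
   5 |   6 | adbbaadcdddbbdaadebac
   6 |  11 | adcdddbbdaadebac
   7 |  21 | adebac
   8 |   9 | baadcdddbbdaadebac
   9 |  24 | bac
  10 |   8 | bbaadcdddbbdaadebac
  11 |  17 | bbdaadebac
  12 |   0 | bbdcaaadbbaadcdddbbdaadebac
  13 |  18 | bdaadebac
  14 |   1 | bdcaaadbbaadcdddbbdaadebac
  15 |  26 | c
  16 |   3 | caaadbbaadcdddbbdaadebac
  17 |  13 | cdddbbdaadebac
  18 |  19 | daadebac
  19 |   7 | dbbaadcdddbbdaadebac
  20 |  16 | dbbdaadebac
  21 |   2 | dcaaadbbaadcdddbbdaadebac
  22 |  12 | dcdddbbdaadebac
  23 |  15 | ddbbdaadebac
  24 |  14 | dddbbdaadebac
  25 |  22 | debac
  26 |  23 | ebac

SA = [4, 5, 10, 20, 25, 6, 11, 21, 9, 24, 8, 17, 0, 18, 1, 26, 3, 13, 19, 7, 16, 2, 12, 15, 14, 22, 23]
[i] adj suffixes → lcp
  [1] 4/5 → 2 ('aa')
  [2] 5/10 → 3 ('aad')
  [3] 10/20 → 3 ('aad')
  [4] 20/25 → 1 ('a')
  [5] 25/6 → 1 ('a')
  [6] 6/11 → 2 ('ad')
  [7] 11/21 → 2 ('ad')
  [8] 21/9 → 0 ('')
  [9] 9/24 → 2 ('ba')
  [10] 24/8 → 1 ('b')
  [11] 8/17 → 2 ('bb')
  [12] 17/0 → 3 ('bbd')
  [13] 0/18 → 1 ('b')
  [14] 18/1 → 2 ('bd')
  [15] 1/26 → 0 ('')
  [16] 26/3 → 1 ('c')
  [17] 3/13 → 1 ('c')
  [18] 13/19 → 0 ('')
  [19] 19/7 → 1 ('d')
  [20] 7/16 → 3 ('dbb')
  [21] 16/2 → 1 ('d')
  [22] 2/12 → 2 ('dc')
  [23] 12/15 → 1 ('d')
  [24] 15/14 → 2 ('dd')
  [25] 14/22 → 1 ('d')
  [26] 22/23 → 0 ('')

n(n+1)/2 = 27·28/2 = 378
Σ LCP = 0 + 2 + 3 + 3 + 1 + 1 + 2 + 2 + 0 + 2 + 1 + 2 + 3 + 1 + 2 + 0 + 1 + 1 + 0 + 1 + 3 + 1 + 2 + 1 + 2 + 1 + 0 = 38
distinct = 378 − 38 = 340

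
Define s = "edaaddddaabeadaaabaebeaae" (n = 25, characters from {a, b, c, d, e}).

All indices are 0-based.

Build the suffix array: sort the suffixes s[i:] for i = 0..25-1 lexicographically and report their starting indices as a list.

sorted suffixes:
  #0 SA[0]=14  'aaabaebeaae'
  #1 SA[1]=15  'aabaebeaae'
  #2 SA[2]=8  'aabeadaaabaebeaae'
  #3 SA[3]=2  'aaddddaabeadaaabaebeaae'
  #4 SA[4]=22  'aae'
  #5 SA[5]=16  'abaebeaae'
  #6 SA[6]=9  'abeadaaabaebeaae'
  #7 SA[7]=12  'adaaabaebeaae'
  #8 SA[8]=3  'addddaabeadaaabaebeaae'
  #9 SA[9]=23  'ae'
  #10 SA[10]=18  'aebeaae'
  #11 SA[11]=17  'baebeaae'
  #12 SA[12]=20  'beaae'
  #13 SA[13]=10  'beadaaabaebeaae'
  #14 SA[14]=13  'daaabaebeaae'
  #15 SA[15]=7  'daabeadaaabaebeaae'
  #16 SA[16]=1  'daaddddaabeadaaabaebeaae'
  #17 SA[17]=6  'ddaabeadaaabaebeaae'
  #18 SA[18]=5  'dddaabeadaaabaebeaae'
  #19 SA[19]=4  'ddddaabeadaaabaebeaae'
  #20 SA[20]=24  'e'
  #21 SA[21]=21  'eaae'
  #22 SA[22]=11  'eadaaabaebeaae'
  #23 SA[23]=19  'ebeaae'
  #24 SA[24]=0  'edaaddddaabeadaaabaebeaae'

[14, 15, 8, 2, 22, 16, 9, 12, 3, 23, 18, 17, 20, 10, 13, 7, 1, 6, 5, 4, 24, 21, 11, 19, 0]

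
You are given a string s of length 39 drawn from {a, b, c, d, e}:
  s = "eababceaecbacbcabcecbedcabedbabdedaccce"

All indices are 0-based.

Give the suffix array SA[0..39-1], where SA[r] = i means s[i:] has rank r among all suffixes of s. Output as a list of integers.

sorted suffixes:
  #0 SA[0]=1  'ababceaecbacbcabcecbedcabedbabdedaccce'
  #1 SA[1]=3  'abceaecbacbcabcecbedcabedbabdedaccce'
  #2 SA[2]=15  'abcecbedcabedbabdedaccce'
  #3 SA[3]=29  'abdedaccce'
  #4 SA[4]=24  'abedbabdedaccce'
  #5 SA[5]=11  'acbcabcecbedcabedbabdedaccce'
  #6 SA[6]=34  'accce'
  #7 SA[7]=7  'aecbacbcabcecbedcabedbabdedaccce'
  #8 SA[8]=2  'babceaecbacbcabcecbedcabedbabdedaccce'
  #9 SA[9]=28  'babdedaccce'
  #10 SA[10]=10  'bacbcabcecbedcabedbabdedaccce'
  #11 SA[11]=13  'bcabcecbedcabedbabdedaccce'
  #12 SA[12]=4  'bceaecbacbcabcecbedcabedbabdedaccce'
  #13 SA[13]=16  'bcecbedcabedbabdedaccce'
  #14 SA[14]=30  'bdedaccce'
  #15 SA[15]=25  'bedbabdedaccce'
  #16 SA[16]=20  'bedcabedbabdedaccce'
  #17 SA[17]=14  'cabcecbedcabedbabdedaccce'
  #18 SA[18]=23  'cabedbabdedaccce'
  #19 SA[19]=9  'cbacbcabcecbedcabedbabdedaccce'
  #20 SA[20]=12  'cbcabcecbedcabedbabdedaccce'
  #21 SA[21]=19  'cbedcabedbabdedaccce'
  #22 SA[22]=35  'ccce'
  #23 SA[23]=36  'cce'
  #24 SA[24]=37  'ce'
  #25 SA[25]=5  'ceaecbacbcabcecbedcabedbabdedaccce'
  #26 SA[26]=17  'cecbedcabedbabdedaccce'
  #27 SA[27]=33  'daccce'
  #28 SA[28]=27  'dbabdedaccce'
  #29 SA[29]=22  'dcabedbabdedaccce'
  #30 SA[30]=31  'dedaccce'
  #31 SA[31]=38  'e'
  #32 SA[32]=0  'eababceaecbacbcabcecbedcabedbabdedaccce'
  #33 SA[33]=6  'eaecbacbcabcecbedcabedbabdedaccce'
  #34 SA[34]=8  'ecbacbcabcecbedcabedbabdedaccce'
  #35 SA[35]=18  'ecbedcabedbabdedaccce'
  #36 SA[36]=32  'edaccce'
  #37 SA[37]=26  'edbabdedaccce'
  #38 SA[38]=21  'edcabedbabdedaccce'

[1, 3, 15, 29, 24, 11, 34, 7, 2, 28, 10, 13, 4, 16, 30, 25, 20, 14, 23, 9, 12, 19, 35, 36, 37, 5, 17, 33, 27, 22, 31, 38, 0, 6, 8, 18, 32, 26, 21]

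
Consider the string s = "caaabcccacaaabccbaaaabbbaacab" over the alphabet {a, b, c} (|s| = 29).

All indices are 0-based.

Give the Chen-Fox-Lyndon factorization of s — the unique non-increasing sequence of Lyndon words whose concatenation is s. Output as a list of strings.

["c", "aaabcccac", "aaabccb", "aaaabbbaacab"]

emit factor 1: 'c' (i=0, period=1)
emit factor 2: 'aaabcccac' (i=1, period=9)
emit factor 3: 'aaabccb' (i=10, period=7)
emit factor 4: 'aaaabbbaacab' (i=17, period=12)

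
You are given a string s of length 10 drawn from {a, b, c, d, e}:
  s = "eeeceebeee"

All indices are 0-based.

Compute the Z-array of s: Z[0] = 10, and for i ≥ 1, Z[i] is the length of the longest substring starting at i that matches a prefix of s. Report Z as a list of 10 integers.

Z[0]=10
i=1: outside box; Z[1]=2 grow→box=[1,3)
i=2: min(r-i=1, Z[1]=2)=1; Z[2]=1
i=3: outside box; Z[3]=0
i=4: outside box; Z[4]=2 grow→box=[4,6)
i=5: min(r-i=1, Z[1]=2)=1; Z[5]=1
i=6: outside box; Z[6]=0
i=7: outside box; Z[7]=3 grow→box=[7,10)
i=8: min(r-i=2, Z[1]=2)=2; Z[8]=2
i=9: min(r-i=1, Z[2]=1)=1; Z[9]=1

[10, 2, 1, 0, 2, 1, 0, 3, 2, 1]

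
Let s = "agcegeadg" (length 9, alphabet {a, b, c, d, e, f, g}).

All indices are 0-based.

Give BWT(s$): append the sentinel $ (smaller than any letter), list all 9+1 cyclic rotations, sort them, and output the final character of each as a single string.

rank  rotation    last
    0  $agcegeadg  g
    1  adg$agcege  e
    2  agcegeadg$  $
    3  cegeadg$ag  g
    4  dg$agcegea  a
    5  eadg$agceg  g
    6  egeadg$agc  c
    7  g$agcegead  d
    8  gcegeadg$a  a
    9  geadg$agce  e

ge$gagcdae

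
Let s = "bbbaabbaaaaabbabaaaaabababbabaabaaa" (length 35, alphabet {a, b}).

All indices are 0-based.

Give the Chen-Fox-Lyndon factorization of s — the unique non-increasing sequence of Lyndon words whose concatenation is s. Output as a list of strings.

["b", "b", "b", "aabb", "aaaaabbab", "aaaaabababbabaab", "a", "a", "a"]

emit factor 1: 'b' (i=0, period=1)
emit factor 2: 'b' (i=1, period=1)
emit factor 3: 'b' (i=2, period=1)
emit factor 4: 'aabb' (i=3, period=4)
emit factor 5: 'aaaaabbab' (i=7, period=9)
emit factor 6: 'aaaaabababbabaab' (i=16, period=16)
emit factor 7: 'a' (i=32, period=1)
emit factor 8: 'a' (i=33, period=1)
emit factor 9: 'a' (i=34, period=1)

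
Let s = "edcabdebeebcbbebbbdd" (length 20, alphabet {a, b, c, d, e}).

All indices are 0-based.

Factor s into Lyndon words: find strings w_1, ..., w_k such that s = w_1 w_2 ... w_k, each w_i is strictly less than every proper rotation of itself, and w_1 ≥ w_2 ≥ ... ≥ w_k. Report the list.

["e", "d", "c", "abdebeebcbbebbbdd"]

emit factor 1: 'e' (i=0, period=1)
emit factor 2: 'd' (i=1, period=1)
emit factor 3: 'c' (i=2, period=1)
emit factor 4: 'abdebeebcbbebbbdd' (i=3, period=17)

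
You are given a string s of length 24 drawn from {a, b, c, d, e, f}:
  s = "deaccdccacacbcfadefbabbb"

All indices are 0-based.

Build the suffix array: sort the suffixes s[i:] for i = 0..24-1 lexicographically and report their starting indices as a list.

[20, 8, 10, 2, 15, 23, 19, 22, 21, 12, 7, 9, 11, 6, 3, 4, 13, 5, 0, 16, 1, 17, 14, 18]

rank→(start, suffix):
  0 → (20, 'abbb')
  1 → (8, 'acacbcfadefbabbb')
  2 → (10, 'acbcfadefbabbb')
  3 → (2, 'accdccacacbcfadefbabbb')
  4 → (15, 'adefbabbb')
  5 → (23, 'b')
  6 → (19, 'babbb')
  7 → (22, 'bb')
  8 → (21, 'bbb')
  9 → (12, 'bcfadefbabbb')
  10 → (7, 'cacacbcfadefbabbb')
  11 → (9, 'cacbcfadefbabbb')
  12 → (11, 'cbcfadefbabbb')
  13 → (6, 'ccacacbcfadefbabbb')
  14 → (3, 'ccdccacacbcfadefbabbb')
  15 → (4, 'cdccacacbcfadefbabbb')
  16 → (13, 'cfadefbabbb')
  17 → (5, 'dccacacbcfadefbabbb')
  18 → (0, 'deaccdccacacbcfadefbabbb')
  19 → (16, 'defbabbb')
  20 → (1, 'eaccdccacacbcfadefbabbb')
  21 → (17, 'efbabbb')
  22 → (14, 'fadefbabbb')
  23 → (18, 'fbabbb')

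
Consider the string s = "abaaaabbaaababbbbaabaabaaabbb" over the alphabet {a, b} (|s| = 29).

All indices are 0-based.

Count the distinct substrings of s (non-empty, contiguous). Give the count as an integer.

rank | idx | suffix
   0 |   2 | aaaabbaaababbbbaabaabaaabbb
   1 |   8 | aaababbbbaabaabaaabbb
   2 |   3 | aaabbaaababbbbaabaabaaabbb
   3 |  23 | aaabbb
   4 |  20 | aabaaabbb
   5 |  17 | aabaabaaabbb
   6 |   9 | aababbbbaabaabaaabbb
   7 |   4 | aabbaaababbbbaabaabaaabbb
   8 |  24 | aabbb
   9 |   0 | abaaaabbaaababbbbaabaabaaabbb
  10 |  21 | abaaabbb
  11 |  18 | abaabaaabbb
  12 |  10 | ababbbbaabaabaaabbb
  13 |   5 | abbaaababbbbaabaabaaabbb
  14 |  25 | abbb
  15 |  12 | abbbbaabaabaaabbb
  16 |  28 | b
  17 |   1 | baaaabbaaababbbbaabaabaaabbb
  18 |   7 | baaababbbbaabaabaaabbb
  19 |  22 | baaabbb
  20 |  19 | baabaaabbb
  21 |  16 | baabaabaaabbb
  22 |  11 | babbbbaabaabaaabbb
  23 |  27 | bb
  24 |   6 | bbaaababbbbaabaabaaabbb
  25 |  15 | bbaabaabaaabbb
  26 |  26 | bbb
  27 |  14 | bbbaabaabaaabbb
  28 |  13 | bbbbaabaabaaabbb

SA = [2, 8, 3, 23, 20, 17, 9, 4, 24, 0, 21, 18, 10, 5, 25, 12, 28, 1, 7, 22, 19, 16, 11, 27, 6, 15, 26, 14, 13]
rank  pair      lcp
   1  s[2:],s[8:]  3  'aaa'
   2  s[8:],s[3:]  4  'aaab'
   3  s[3:],s[23:]  5  'aaabb'
   4  s[23:],s[20:]  2  'aa'
   5  s[20:],s[17:]  5  'aabaa'
   6  s[17:],s[9:]  4  'aaba'
   7  s[9:],s[4:]  3  'aab'
   8  s[4:],s[24:]  4  'aabb'
   9  s[24:],s[0:]  1  'a'
  10  s[0:],s[21:]  5  'abaaa'
  11  s[21:],s[18:]  4  'abaa'
  12  s[18:],s[10:]  3  'aba'
  13  s[10:],s[5:]  2  'ab'
  14  s[5:],s[25:]  3  'abb'
  15  s[25:],s[12:]  4  'abbb'
  16  s[12:],s[28:]  0  ''
  17  s[28:],s[1:]  1  'b'
  18  s[1:],s[7:]  4  'baaa'
  19  s[7:],s[22:]  5  'baaab'
  20  s[22:],s[19:]  3  'baa'
  21  s[19:],s[16:]  6  'baabaa'
  22  s[16:],s[11:]  2  'ba'
  23  s[11:],s[27:]  1  'b'
  24  s[27:],s[6:]  2  'bb'
  25  s[6:],s[15:]  4  'bbaa'
  26  s[15:],s[26:]  2  'bb'
  27  s[26:],s[14:]  3  'bbb'
  28  s[14:],s[13:]  3  'bbb'

n(n+1)/2 = 29·30/2 = 435
Σ LCP = 0 + 3 + 4 + 5 + 2 + 5 + 4 + 3 + 4 + 1 + 5 + 4 + 3 + 2 + 3 + 4 + 0 + 1 + 4 + 5 + 3 + 6 + 2 + 1 + 2 + 4 + 2 + 3 + 3 = 88
distinct = 435 − 88 = 347

347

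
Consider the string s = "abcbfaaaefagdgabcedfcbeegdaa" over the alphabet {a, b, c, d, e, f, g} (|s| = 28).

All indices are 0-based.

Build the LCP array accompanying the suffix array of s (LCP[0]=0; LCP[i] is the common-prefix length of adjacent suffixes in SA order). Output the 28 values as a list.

[0, 1, 2, 2, 1, 3, 1, 1, 0, 2, 1, 1, 0, 2, 1, 0, 1, 1, 0, 1, 1, 1, 0, 2, 1, 0, 1, 2]

rank→(start, suffix):
  0 → (27, 'a')
  1 → (26, 'aa')
  2 → (5, 'aaaefagdgabcedfcbeegdaa')
  3 → (6, 'aaefagdgabcedfcbeegdaa')
  4 → (0, 'abcbfaaaefagdgabcedfcbeegdaa')
  5 → (14, 'abcedfcbeegdaa')
  6 → (7, 'aefagdgabcedfcbeegdaa')
  7 → (10, 'agdgabcedfcbeegdaa')
  8 → (1, 'bcbfaaaefagdgabcedfcbeegdaa')
  9 → (15, 'bcedfcbeegdaa')
  10 → (21, 'beegdaa')
  11 → (3, 'bfaaaefagdgabcedfcbeegdaa')
  12 → (20, 'cbeegdaa')
  13 → (2, 'cbfaaaefagdgabcedfcbeegdaa')
  14 → (16, 'cedfcbeegdaa')
  15 → (25, 'daa')
  16 → (18, 'dfcbeegdaa')
  17 → (12, 'dgabcedfcbeegdaa')
  18 → (17, 'edfcbeegdaa')
  19 → (22, 'eegdaa')
  20 → (8, 'efagdgabcedfcbeegdaa')
  21 → (23, 'egdaa')
  22 → (4, 'faaaefagdgabcedfcbeegdaa')
  23 → (9, 'fagdgabcedfcbeegdaa')
  24 → (19, 'fcbeegdaa')
  25 → (13, 'gabcedfcbeegdaa')
  26 → (24, 'gdaa')
  27 → (11, 'gdgabcedfcbeegdaa')

SA = [27, 26, 5, 6, 0, 14, 7, 10, 1, 15, 21, 3, 20, 2, 16, 25, 18, 12, 17, 22, 8, 23, 4, 9, 19, 13, 24, 11]
[i] adj suffixes → lcp
  [1] 27/26 → 1 ('a')
  [2] 26/5 → 2 ('aa')
  [3] 5/6 → 2 ('aa')
  [4] 6/0 → 1 ('a')
  [5] 0/14 → 3 ('abc')
  [6] 14/7 → 1 ('a')
  [7] 7/10 → 1 ('a')
  [8] 10/1 → 0 ('')
  [9] 1/15 → 2 ('bc')
  [10] 15/21 → 1 ('b')
  [11] 21/3 → 1 ('b')
  [12] 3/20 → 0 ('')
  [13] 20/2 → 2 ('cb')
  [14] 2/16 → 1 ('c')
  [15] 16/25 → 0 ('')
  [16] 25/18 → 1 ('d')
  [17] 18/12 → 1 ('d')
  [18] 12/17 → 0 ('')
  [19] 17/22 → 1 ('e')
  [20] 22/8 → 1 ('e')
  [21] 8/23 → 1 ('e')
  [22] 23/4 → 0 ('')
  [23] 4/9 → 2 ('fa')
  [24] 9/19 → 1 ('f')
  [25] 19/13 → 0 ('')
  [26] 13/24 → 1 ('g')
  [27] 24/11 → 2 ('gd')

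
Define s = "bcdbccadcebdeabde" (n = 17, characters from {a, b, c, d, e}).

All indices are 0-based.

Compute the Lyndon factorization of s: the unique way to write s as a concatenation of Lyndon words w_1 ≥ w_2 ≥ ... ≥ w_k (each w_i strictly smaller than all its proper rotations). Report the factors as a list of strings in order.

["bcd", "bcc", "adcebde", "abde"]

emit factor 1: 'bcd' (i=0, period=3)
emit factor 2: 'bcc' (i=3, period=3)
emit factor 3: 'adcebde' (i=6, period=7)
emit factor 4: 'abde' (i=13, period=4)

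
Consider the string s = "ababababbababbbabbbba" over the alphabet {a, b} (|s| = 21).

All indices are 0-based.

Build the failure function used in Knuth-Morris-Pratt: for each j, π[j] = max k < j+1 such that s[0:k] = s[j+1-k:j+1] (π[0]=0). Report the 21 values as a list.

π[0] = 0
j=1 s[j]='b': π[1]=0 (border '')
j=2 s[j]='a': π[2]=1 (border 'a')
j=3 s[j]='b': π[3]=2 (border 'ab')
j=4 s[j]='a': π[4]=3 (border 'aba')
j=5 s[j]='b': π[5]=4 (border 'abab')
j=6 s[j]='a': π[6]=5 (border 'ababa')
j=7 s[j]='b': π[7]=6 (border 'ababab')
j=8 s[j]='b': k: 6→4→2→0; π[8]=0 (border '')
j=9 s[j]='a': π[9]=1 (border 'a')
j=10 s[j]='b': π[10]=2 (border 'ab')
j=11 s[j]='a': π[11]=3 (border 'aba')
j=12 s[j]='b': π[12]=4 (border 'abab')
j=13 s[j]='b': k: 4→2→0; π[13]=0 (border '')
j=14 s[j]='b': π[14]=0 (border '')
j=15 s[j]='a': π[15]=1 (border 'a')
j=16 s[j]='b': π[16]=2 (border 'ab')
j=17 s[j]='b': k: 2→0; π[17]=0 (border '')
j=18 s[j]='b': π[18]=0 (border '')
j=19 s[j]='b': π[19]=0 (border '')
j=20 s[j]='a': π[20]=1 (border 'a')

[0, 0, 1, 2, 3, 4, 5, 6, 0, 1, 2, 3, 4, 0, 0, 1, 2, 0, 0, 0, 1]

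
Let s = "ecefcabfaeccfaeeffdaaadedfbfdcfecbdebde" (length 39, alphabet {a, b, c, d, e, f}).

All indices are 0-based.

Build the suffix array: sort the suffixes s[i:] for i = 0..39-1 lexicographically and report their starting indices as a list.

rank | idx | suffix
   0 |  19 | aaadedfbfdcfecbdebde
   1 |  20 | aadedfbfdcfecbdebde
   2 |   5 | abfaeccfaeeffdaaadedfbfdcfecbdebde
   3 |  21 | adedfbfdcfecbdebde
   4 |   8 | aeccfaeeffdaaadedfbfdcfecbdebde
   5 |  13 | aeeffdaaadedfbfdcfecbdebde
   6 |  36 | bde
   7 |  33 | bdebde
   8 |   6 | bfaeccfaeeffdaaadedfbfdcfecbdebde
   9 |  26 | bfdcfecbdebde
  10 |   4 | cabfaeccfaeeffdaaadedfbfdcfecbdebde
  11 |  32 | cbdebde
  12 |  10 | ccfaeeffdaaadedfbfdcfecbdebde
  13 |   1 | cefcabfaeccfaeeffdaaadedfbfdcfecbdebde
  14 |  11 | cfaeeffdaaadedfbfdcfecbdebde
  15 |  29 | cfecbdebde
  16 |  18 | daaadedfbfdcfecbdebde
  17 |  28 | dcfecbdebde
  18 |  37 | de
  19 |  34 | debde
  20 |  22 | dedfbfdcfecbdebde
  21 |  24 | dfbfdcfecbdebde
  22 |  38 | e
  23 |  35 | ebde
  24 |  31 | ecbdebde
  25 |   9 | eccfaeeffdaaadedfbfdcfecbdebde
  26 |   0 | ecefcabfaeccfaeeffdaaadedfbfdcfecbdebde
  27 |  23 | edfbfdcfecbdebde
  28 |  14 | eeffdaaadedfbfdcfecbdebde
  29 |   2 | efcabfaeccfaeeffdaaadedfbfdcfecbdebde
  30 |  15 | effdaaadedfbfdcfecbdebde
  31 |   7 | faeccfaeeffdaaadedfbfdcfecbdebde
  32 |  12 | faeeffdaaadedfbfdcfecbdebde
  33 |  25 | fbfdcfecbdebde
  34 |   3 | fcabfaeccfaeeffdaaadedfbfdcfecbdebde
  35 |  17 | fdaaadedfbfdcfecbdebde
  36 |  27 | fdcfecbdebde
  37 |  30 | fecbdebde
  38 |  16 | ffdaaadedfbfdcfecbdebde

[19, 20, 5, 21, 8, 13, 36, 33, 6, 26, 4, 32, 10, 1, 11, 29, 18, 28, 37, 34, 22, 24, 38, 35, 31, 9, 0, 23, 14, 2, 15, 7, 12, 25, 3, 17, 27, 30, 16]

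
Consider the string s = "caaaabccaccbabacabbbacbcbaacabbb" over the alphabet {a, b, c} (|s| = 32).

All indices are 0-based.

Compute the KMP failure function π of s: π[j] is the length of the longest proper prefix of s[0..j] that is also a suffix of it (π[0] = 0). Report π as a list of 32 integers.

[0, 0, 0, 0, 0, 0, 1, 1, 2, 1, 1, 0, 0, 0, 0, 1, 2, 0, 0, 0, 0, 1, 0, 1, 0, 0, 0, 1, 2, 0, 0, 0]

π[0] = 0
j=1 s[j]='a': π[1]=0 (border '')
j=2 s[j]='a': π[2]=0 (border '')
j=3 s[j]='a': π[3]=0 (border '')
j=4 s[j]='a': π[4]=0 (border '')
j=5 s[j]='b': π[5]=0 (border '')
j=6 s[j]='c': π[6]=1 (border 'c')
j=7 s[j]='c': k: 1→0; π[7]=1 (border 'c')
j=8 s[j]='a': π[8]=2 (border 'ca')
j=9 s[j]='c': k: 2→0; π[9]=1 (border 'c')
j=10 s[j]='c': k: 1→0; π[10]=1 (border 'c')
j=11 s[j]='b': k: 1→0; π[11]=0 (border '')
j=12 s[j]='a': π[12]=0 (border '')
j=13 s[j]='b': π[13]=0 (border '')
j=14 s[j]='a': π[14]=0 (border '')
j=15 s[j]='c': π[15]=1 (border 'c')
j=16 s[j]='a': π[16]=2 (border 'ca')
j=17 s[j]='b': k: 2→0; π[17]=0 (border '')
j=18 s[j]='b': π[18]=0 (border '')
j=19 s[j]='b': π[19]=0 (border '')
j=20 s[j]='a': π[20]=0 (border '')
j=21 s[j]='c': π[21]=1 (border 'c')
j=22 s[j]='b': k: 1→0; π[22]=0 (border '')
j=23 s[j]='c': π[23]=1 (border 'c')
j=24 s[j]='b': k: 1→0; π[24]=0 (border '')
j=25 s[j]='a': π[25]=0 (border '')
j=26 s[j]='a': π[26]=0 (border '')
j=27 s[j]='c': π[27]=1 (border 'c')
j=28 s[j]='a': π[28]=2 (border 'ca')
j=29 s[j]='b': k: 2→0; π[29]=0 (border '')
j=30 s[j]='b': π[30]=0 (border '')
j=31 s[j]='b': π[31]=0 (border '')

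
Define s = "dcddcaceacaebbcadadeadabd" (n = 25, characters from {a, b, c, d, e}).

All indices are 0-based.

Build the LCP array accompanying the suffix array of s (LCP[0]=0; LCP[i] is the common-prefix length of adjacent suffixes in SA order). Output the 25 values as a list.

[0, 1, 2, 1, 3, 2, 1, 0, 1, 1, 0, 2, 2, 1, 1, 0, 1, 2, 1, 2, 1, 1, 0, 2, 1]

rank | idx | suffix
   0 |  22 | abd
   1 |   8 | acaebbcadadeadabd
   2 |   5 | aceacaebbcadadeadabd
   3 |  20 | adabd
   4 |  15 | adadeadabd
   5 |  17 | adeadabd
   6 |  10 | aebbcadadeadabd
   7 |  12 | bbcadadeadabd
   8 |  13 | bcadadeadabd
   9 |  23 | bd
  10 |   4 | caceacaebbcadadeadabd
  11 |  14 | cadadeadabd
  12 |   9 | caebbcadadeadabd
  13 |   1 | cddcaceacaebbcadadeadabd
  14 |   6 | ceacaebbcadadeadabd
  15 |  24 | d
  16 |  21 | dabd
  17 |  16 | dadeadabd
  18 |   3 | dcaceacaebbcadadeadabd
  19 |   0 | dcddcaceacaebbcadadeadabd
  20 |   2 | ddcaceacaebbcadadeadabd
  21 |  18 | deadabd
  22 |   7 | eacaebbcadadeadabd
  23 |  19 | eadabd
  24 |  11 | ebbcadadeadabd

SA = [22, 8, 5, 20, 15, 17, 10, 12, 13, 23, 4, 14, 9, 1, 6, 24, 21, 16, 3, 0, 2, 18, 7, 19, 11]
rank  pair      lcp
   1  s[22:],s[8:]  1  'a'
   2  s[8:],s[5:]  2  'ac'
   3  s[5:],s[20:]  1  'a'
   4  s[20:],s[15:]  3  'ada'
   5  s[15:],s[17:]  2  'ad'
   6  s[17:],s[10:]  1  'a'
   7  s[10:],s[12:]  0  ''
   8  s[12:],s[13:]  1  'b'
   9  s[13:],s[23:]  1  'b'
  10  s[23:],s[4:]  0  ''
  11  s[4:],s[14:]  2  'ca'
  12  s[14:],s[9:]  2  'ca'
  13  s[9:],s[1:]  1  'c'
  14  s[1:],s[6:]  1  'c'
  15  s[6:],s[24:]  0  ''
  16  s[24:],s[21:]  1  'd'
  17  s[21:],s[16:]  2  'da'
  18  s[16:],s[3:]  1  'd'
  19  s[3:],s[0:]  2  'dc'
  20  s[0:],s[2:]  1  'd'
  21  s[2:],s[18:]  1  'd'
  22  s[18:],s[7:]  0  ''
  23  s[7:],s[19:]  2  'ea'
  24  s[19:],s[11:]  1  'e'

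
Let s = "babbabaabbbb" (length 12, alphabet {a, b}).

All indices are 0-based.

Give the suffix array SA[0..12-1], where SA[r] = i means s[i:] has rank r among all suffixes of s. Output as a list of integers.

rank | idx | suffix
   0 |   6 | aabbbb
   1 |   4 | abaabbbb
   2 |   1 | abbabaabbbb
   3 |   7 | abbbb
   4 |  11 | b
   5 |   5 | baabbbb
   6 |   3 | babaabbbb
   7 |   0 | babbabaabbbb
   8 |  10 | bb
   9 |   2 | bbabaabbbb
  10 |   9 | bbb
  11 |   8 | bbbb

[6, 4, 1, 7, 11, 5, 3, 0, 10, 2, 9, 8]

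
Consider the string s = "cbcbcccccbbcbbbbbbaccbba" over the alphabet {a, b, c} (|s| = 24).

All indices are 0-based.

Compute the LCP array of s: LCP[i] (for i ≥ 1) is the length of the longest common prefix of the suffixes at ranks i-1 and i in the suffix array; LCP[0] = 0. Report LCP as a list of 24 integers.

rank→(start, suffix):
  0 → (23, 'a')
  1 → (18, 'accbba')
  2 → (22, 'ba')
  3 → (17, 'baccbba')
  4 → (21, 'bba')
  5 → (16, 'bbaccbba')
  6 → (15, 'bbbaccbba')
  7 → (14, 'bbbbaccbba')
  8 → (13, 'bbbbbaccbba')
  9 → (12, 'bbbbbbaccbba')
  10 → (9, 'bbcbbbbbbaccbba')
  11 → (10, 'bcbbbbbbaccbba')
  12 → (1, 'bcbcccccbbcbbbbbbaccbba')
  13 → (3, 'bcccccbbcbbbbbbaccbba')
  14 → (20, 'cbba')
  15 → (11, 'cbbbbbbaccbba')
  16 → (8, 'cbbcbbbbbbaccbba')
  17 → (0, 'cbcbcccccbbcbbbbbbaccbba')
  18 → (2, 'cbcccccbbcbbbbbbaccbba')
  19 → (19, 'ccbba')
  20 → (7, 'ccbbcbbbbbbaccbba')
  21 → (6, 'cccbbcbbbbbbaccbba')
  22 → (5, 'ccccbbcbbbbbbaccbba')
  23 → (4, 'cccccbbcbbbbbbaccbba')

SA = [23, 18, 22, 17, 21, 16, 15, 14, 13, 12, 9, 10, 1, 3, 20, 11, 8, 0, 2, 19, 7, 6, 5, 4]
i: (SA[i-1],SA[i]) lcp shared
  1: (23,18) 1 'a'
  2: (18,22) 0 ''
  3: (22,17) 2 'ba'
  4: (17,21) 1 'b'
  5: (21,16) 3 'bba'
  6: (16,15) 2 'bb'
  7: (15,14) 3 'bbb'
  8: (14,13) 4 'bbbb'
  9: (13,12) 5 'bbbbb'
  10: (12,9) 2 'bb'
  11: (9,10) 1 'b'
  12: (10,1) 3 'bcb'
  13: (1,3) 2 'bc'
  14: (3,20) 0 ''
  15: (20,11) 3 'cbb'
  16: (11,8) 3 'cbb'
  17: (8,0) 2 'cb'
  18: (0,2) 3 'cbc'
  19: (2,19) 1 'c'
  20: (19,7) 4 'ccbb'
  21: (7,6) 2 'cc'
  22: (6,5) 3 'ccc'
  23: (5,4) 4 'cccc'

[0, 1, 0, 2, 1, 3, 2, 3, 4, 5, 2, 1, 3, 2, 0, 3, 3, 2, 3, 1, 4, 2, 3, 4]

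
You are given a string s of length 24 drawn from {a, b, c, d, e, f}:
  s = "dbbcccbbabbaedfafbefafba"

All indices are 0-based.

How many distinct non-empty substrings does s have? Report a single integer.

sorted suffixes:
  #0 SA[0]=23  'a'
  #1 SA[1]=8  'abbaedfafbefafba'
  #2 SA[2]=11  'aedfafbefafba'
  #3 SA[3]=20  'afba'
  #4 SA[4]=15  'afbefafba'
  #5 SA[5]=22  'ba'
  #6 SA[6]=7  'babbaedfafbefafba'
  #7 SA[7]=10  'baedfafbefafba'
  #8 SA[8]=6  'bbabbaedfafbefafba'
  #9 SA[9]=9  'bbaedfafbefafba'
  #10 SA[10]=1  'bbcccbbabbaedfafbefafba'
  #11 SA[11]=2  'bcccbbabbaedfafbefafba'
  #12 SA[12]=17  'befafba'
  #13 SA[13]=5  'cbbabbaedfafbefafba'
  #14 SA[14]=4  'ccbbabbaedfafbefafba'
  #15 SA[15]=3  'cccbbabbaedfafbefafba'
  #16 SA[16]=0  'dbbcccbbabbaedfafbefafba'
  #17 SA[17]=13  'dfafbefafba'
  #18 SA[18]=12  'edfafbefafba'
  #19 SA[19]=18  'efafba'
  #20 SA[20]=19  'fafba'
  #21 SA[21]=14  'fafbefafba'
  #22 SA[22]=21  'fba'
  #23 SA[23]=16  'fbefafba'

SA = [23, 8, 11, 20, 15, 22, 7, 10, 6, 9, 1, 2, 17, 5, 4, 3, 0, 13, 12, 18, 19, 14, 21, 16]
[i] adj suffixes → lcp
  [1] 23/8 → 1 ('a')
  [2] 8/11 → 1 ('a')
  [3] 11/20 → 1 ('a')
  [4] 20/15 → 3 ('afb')
  [5] 15/22 → 0 ('')
  [6] 22/7 → 2 ('ba')
  [7] 7/10 → 2 ('ba')
  [8] 10/6 → 1 ('b')
  [9] 6/9 → 3 ('bba')
  [10] 9/1 → 2 ('bb')
  [11] 1/2 → 1 ('b')
  [12] 2/17 → 1 ('b')
  [13] 17/5 → 0 ('')
  [14] 5/4 → 1 ('c')
  [15] 4/3 → 2 ('cc')
  [16] 3/0 → 0 ('')
  [17] 0/13 → 1 ('d')
  [18] 13/12 → 0 ('')
  [19] 12/18 → 1 ('e')
  [20] 18/19 → 0 ('')
  [21] 19/14 → 4 ('fafb')
  [22] 14/21 → 1 ('f')
  [23] 21/16 → 2 ('fb')

n(n+1)/2 = 24·25/2 = 300
Σ LCP = 0 + 1 + 1 + 1 + 3 + 0 + 2 + 2 + 1 + 3 + 2 + 1 + 1 + 0 + 1 + 2 + 0 + 1 + 0 + 1 + 0 + 4 + 1 + 2 = 30
distinct = 300 − 30 = 270

270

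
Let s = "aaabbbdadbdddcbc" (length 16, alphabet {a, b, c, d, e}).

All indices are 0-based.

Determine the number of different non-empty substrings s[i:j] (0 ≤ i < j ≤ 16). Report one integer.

120

rank | idx | suffix
   0 |   0 | aaabbbdadbdddcbc
   1 |   1 | aabbbdadbdddcbc
   2 |   2 | abbbdadbdddcbc
   3 |   7 | adbdddcbc
   4 |   3 | bbbdadbdddcbc
   5 |   4 | bbdadbdddcbc
   6 |  14 | bc
   7 |   5 | bdadbdddcbc
   8 |   9 | bdddcbc
   9 |  15 | c
  10 |  13 | cbc
  11 |   6 | dadbdddcbc
  12 |   8 | dbdddcbc
  13 |  12 | dcbc
  14 |  11 | ddcbc
  15 |  10 | dddcbc

SA = [0, 1, 2, 7, 3, 4, 14, 5, 9, 15, 13, 6, 8, 12, 11, 10]
i: (SA[i-1],SA[i]) lcp shared
  1: (0,1) 2 'aa'
  2: (1,2) 1 'a'
  3: (2,7) 1 'a'
  4: (7,3) 0 ''
  5: (3,4) 2 'bb'
  6: (4,14) 1 'b'
  7: (14,5) 1 'b'
  8: (5,9) 2 'bd'
  9: (9,15) 0 ''
  10: (15,13) 1 'c'
  11: (13,6) 0 ''
  12: (6,8) 1 'd'
  13: (8,12) 1 'd'
  14: (12,11) 1 'd'
  15: (11,10) 2 'dd'

n(n+1)/2 = 16·17/2 = 136
Σ LCP = 0 + 2 + 1 + 1 + 0 + 2 + 1 + 1 + 2 + 0 + 1 + 0 + 1 + 1 + 1 + 2 = 16
distinct = 136 − 16 = 120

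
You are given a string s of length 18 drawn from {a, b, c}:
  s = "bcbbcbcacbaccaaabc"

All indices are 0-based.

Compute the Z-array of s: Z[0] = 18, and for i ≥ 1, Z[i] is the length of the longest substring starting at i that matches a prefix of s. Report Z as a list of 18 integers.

Z[0]=18
i=1: fresh scan; Z[1]=0
i=2: fresh scan; Z[2]=1 grow→box=[2,3)
i=3: fresh scan; Z[3]=3 grow→box=[3,6)
i=4: min(r-i=2, Z[1]=0)=0; Z[4]=0
i=5: min(r-i=1, Z[2]=1)=1; Z[5]=2 grow→box=[5,7)
i=6: min(r-i=1, Z[1]=0)=0; Z[6]=0
i=7: fresh scan; Z[7]=0
i=8: fresh scan; Z[8]=0
i=9: fresh scan; Z[9]=1 grow→box=[9,10)
i=10: fresh scan; Z[10]=0
i=11: fresh scan; Z[11]=0
i=12: fresh scan; Z[12]=0
i=13: fresh scan; Z[13]=0
i=14: fresh scan; Z[14]=0
i=15: fresh scan; Z[15]=0
i=16: fresh scan; Z[16]=2 grow→box=[16,18)
i=17: min(r-i=1, Z[1]=0)=0; Z[17]=0

[18, 0, 1, 3, 0, 2, 0, 0, 0, 1, 0, 0, 0, 0, 0, 0, 2, 0]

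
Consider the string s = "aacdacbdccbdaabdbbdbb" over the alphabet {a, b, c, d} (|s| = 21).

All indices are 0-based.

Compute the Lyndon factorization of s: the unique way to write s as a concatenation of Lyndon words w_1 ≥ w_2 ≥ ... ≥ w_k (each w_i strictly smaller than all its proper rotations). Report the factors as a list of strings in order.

["aacdacbdccbd", "aabdbbdbb"]

emit factor 1: 'aacdacbdccbd' (i=0, period=12)
emit factor 2: 'aabdbbdbb' (i=12, period=9)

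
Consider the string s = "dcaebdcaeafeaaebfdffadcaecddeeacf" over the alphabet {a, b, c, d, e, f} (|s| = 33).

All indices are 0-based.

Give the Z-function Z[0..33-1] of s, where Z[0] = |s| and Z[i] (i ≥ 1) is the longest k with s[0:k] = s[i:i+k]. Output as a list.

[33, 0, 0, 0, 0, 4, 0, 0, 0, 0, 0, 0, 0, 0, 0, 0, 0, 1, 0, 0, 0, 4, 0, 0, 0, 0, 1, 1, 0, 0, 0, 0, 0]

Z[0]=33
i=1: fresh scan; Z[1]=0
i=2: fresh scan; Z[2]=0
i=3: fresh scan; Z[3]=0
i=4: fresh scan; Z[4]=0
i=5: fresh scan; Z[5]=4 extend→box=[5,9)
i=6: min(r-i=3, Z[1]=0)=0; Z[6]=0
i=7: min(r-i=2, Z[2]=0)=0; Z[7]=0
i=8: min(r-i=1, Z[3]=0)=0; Z[8]=0
i=9: fresh scan; Z[9]=0
i=10: fresh scan; Z[10]=0
i=11: fresh scan; Z[11]=0
i=12: fresh scan; Z[12]=0
i=13: fresh scan; Z[13]=0
i=14: fresh scan; Z[14]=0
i=15: fresh scan; Z[15]=0
i=16: fresh scan; Z[16]=0
i=17: fresh scan; Z[17]=1 extend→box=[17,18)
i=18: fresh scan; Z[18]=0
i=19: fresh scan; Z[19]=0
i=20: fresh scan; Z[20]=0
i=21: fresh scan; Z[21]=4 extend→box=[21,25)
i=22: min(r-i=3, Z[1]=0)=0; Z[22]=0
i=23: min(r-i=2, Z[2]=0)=0; Z[23]=0
i=24: min(r-i=1, Z[3]=0)=0; Z[24]=0
i=25: fresh scan; Z[25]=0
i=26: fresh scan; Z[26]=1 extend→box=[26,27)
i=27: fresh scan; Z[27]=1 extend→box=[27,28)
i=28: fresh scan; Z[28]=0
i=29: fresh scan; Z[29]=0
i=30: fresh scan; Z[30]=0
i=31: fresh scan; Z[31]=0
i=32: fresh scan; Z[32]=0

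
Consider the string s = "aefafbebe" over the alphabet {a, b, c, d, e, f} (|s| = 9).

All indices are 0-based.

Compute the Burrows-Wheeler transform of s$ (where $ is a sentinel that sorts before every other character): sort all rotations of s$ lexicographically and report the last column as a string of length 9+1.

e$fefbbaea

rank  rotation    last
    0  $aefafbebe  e
    1  aefafbebe$  $
    2  afbebe$aef  f
    3  be$aefafbe  e
    4  bebe$aefaf  f
    5  e$aefafbeb  b
    6  ebe$aefafb  b
    7  efafbebe$a  a
    8  fafbebe$ae  e
    9  fbebe$aefa  a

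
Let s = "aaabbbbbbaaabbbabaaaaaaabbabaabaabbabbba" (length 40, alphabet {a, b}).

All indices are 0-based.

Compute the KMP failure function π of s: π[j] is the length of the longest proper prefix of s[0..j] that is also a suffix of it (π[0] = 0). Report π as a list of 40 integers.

[0, 1, 2, 0, 0, 0, 0, 0, 0, 1, 2, 3, 4, 5, 6, 1, 0, 1, 2, 3, 3, 3, 3, 3, 4, 5, 1, 0, 1, 2, 0, 1, 2, 0, 0, 1, 0, 0, 0, 1]

π[0] = 0
j=1 s[j]='a': π[1]=1 (border 'a')
j=2 s[j]='a': π[2]=2 (border 'aa')
j=3 s[j]='b': k: 2→1→0; π[3]=0 (border '')
j=4 s[j]='b': π[4]=0 (border '')
j=5 s[j]='b': π[5]=0 (border '')
j=6 s[j]='b': π[6]=0 (border '')
j=7 s[j]='b': π[7]=0 (border '')
j=8 s[j]='b': π[8]=0 (border '')
j=9 s[j]='a': π[9]=1 (border 'a')
j=10 s[j]='a': π[10]=2 (border 'aa')
j=11 s[j]='a': π[11]=3 (border 'aaa')
j=12 s[j]='b': π[12]=4 (border 'aaab')
j=13 s[j]='b': π[13]=5 (border 'aaabb')
j=14 s[j]='b': π[14]=6 (border 'aaabbb')
j=15 s[j]='a': k: 6→0; π[15]=1 (border 'a')
j=16 s[j]='b': k: 1→0; π[16]=0 (border '')
j=17 s[j]='a': π[17]=1 (border 'a')
j=18 s[j]='a': π[18]=2 (border 'aa')
j=19 s[j]='a': π[19]=3 (border 'aaa')
j=20 s[j]='a': k: 3→2; π[20]=3 (border 'aaa')
j=21 s[j]='a': k: 3→2; π[21]=3 (border 'aaa')
j=22 s[j]='a': k: 3→2; π[22]=3 (border 'aaa')
j=23 s[j]='a': k: 3→2; π[23]=3 (border 'aaa')
j=24 s[j]='b': π[24]=4 (border 'aaab')
j=25 s[j]='b': π[25]=5 (border 'aaabb')
j=26 s[j]='a': k: 5→0; π[26]=1 (border 'a')
j=27 s[j]='b': k: 1→0; π[27]=0 (border '')
j=28 s[j]='a': π[28]=1 (border 'a')
j=29 s[j]='a': π[29]=2 (border 'aa')
j=30 s[j]='b': k: 2→1→0; π[30]=0 (border '')
j=31 s[j]='a': π[31]=1 (border 'a')
j=32 s[j]='a': π[32]=2 (border 'aa')
j=33 s[j]='b': k: 2→1→0; π[33]=0 (border '')
j=34 s[j]='b': π[34]=0 (border '')
j=35 s[j]='a': π[35]=1 (border 'a')
j=36 s[j]='b': k: 1→0; π[36]=0 (border '')
j=37 s[j]='b': π[37]=0 (border '')
j=38 s[j]='b': π[38]=0 (border '')
j=39 s[j]='a': π[39]=1 (border 'a')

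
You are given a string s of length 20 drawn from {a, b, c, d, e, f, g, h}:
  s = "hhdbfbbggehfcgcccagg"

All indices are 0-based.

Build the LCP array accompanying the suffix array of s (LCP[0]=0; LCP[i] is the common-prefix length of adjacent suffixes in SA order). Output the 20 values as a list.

[0, 0, 1, 1, 0, 1, 2, 1, 0, 0, 0, 1, 0, 1, 1, 1, 2, 0, 1, 1]

sorted suffixes:
  #0 SA[0]=17  'agg'
  #1 SA[1]=5  'bbggehfcgcccagg'
  #2 SA[2]=3  'bfbbggehfcgcccagg'
  #3 SA[3]=6  'bggehfcgcccagg'
  #4 SA[4]=16  'cagg'
  #5 SA[5]=15  'ccagg'
  #6 SA[6]=14  'cccagg'
  #7 SA[7]=12  'cgcccagg'
  #8 SA[8]=2  'dbfbbggehfcgcccagg'
  #9 SA[9]=9  'ehfcgcccagg'
  #10 SA[10]=4  'fbbggehfcgcccagg'
  #11 SA[11]=11  'fcgcccagg'
  #12 SA[12]=19  'g'
  #13 SA[13]=13  'gcccagg'
  #14 SA[14]=8  'gehfcgcccagg'
  #15 SA[15]=18  'gg'
  #16 SA[16]=7  'ggehfcgcccagg'
  #17 SA[17]=1  'hdbfbbggehfcgcccagg'
  #18 SA[18]=10  'hfcgcccagg'
  #19 SA[19]=0  'hhdbfbbggehfcgcccagg'

SA = [17, 5, 3, 6, 16, 15, 14, 12, 2, 9, 4, 11, 19, 13, 8, 18, 7, 1, 10, 0]
i: (SA[i-1],SA[i]) lcp shared
  1: (17,5) 0 ''
  2: (5,3) 1 'b'
  3: (3,6) 1 'b'
  4: (6,16) 0 ''
  5: (16,15) 1 'c'
  6: (15,14) 2 'cc'
  7: (14,12) 1 'c'
  8: (12,2) 0 ''
  9: (2,9) 0 ''
  10: (9,4) 0 ''
  11: (4,11) 1 'f'
  12: (11,19) 0 ''
  13: (19,13) 1 'g'
  14: (13,8) 1 'g'
  15: (8,18) 1 'g'
  16: (18,7) 2 'gg'
  17: (7,1) 0 ''
  18: (1,10) 1 'h'
  19: (10,0) 1 'h'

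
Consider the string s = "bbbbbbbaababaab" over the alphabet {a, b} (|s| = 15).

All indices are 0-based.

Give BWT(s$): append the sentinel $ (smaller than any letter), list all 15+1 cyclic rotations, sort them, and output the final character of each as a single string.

rank  rotation          last
    0  $bbbbbbbaababaab  b
    1  aab$bbbbbbbaabab  b
    2  aababaab$bbbbbbb  b
    3  ab$bbbbbbbaababa  a
    4  abaab$bbbbbbbaab  b
    5  ababaab$bbbbbbba  a
    6  b$bbbbbbbaababaa  a
    7  baab$bbbbbbbaaba  a
    8  baababaab$bbbbbb  b
    9  babaab$bbbbbbbaa  a
   10  bbaababaab$bbbbb  b
   11  bbbaababaab$bbbb  b
   12  bbbbaababaab$bbb  b
   13  bbbbbaababaab$bb  b
   14  bbbbbbaababaab$b  b
   15  bbbbbbbaababaab$  $

bbbabaaababbbbb$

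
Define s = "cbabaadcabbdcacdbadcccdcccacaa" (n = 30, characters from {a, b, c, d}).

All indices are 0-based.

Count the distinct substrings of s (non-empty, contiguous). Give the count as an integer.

417

rank→(start, suffix):
  0 → (29, 'a')
  1 → (28, 'aa')
  2 → (4, 'aadcabbdcacdbadcccdcccacaa')
  3 → (2, 'abaadcabbdcacdbadcccdcccacaa')
  4 → (8, 'abbdcacdbadcccdcccacaa')
  5 → (26, 'acaa')
  6 → (13, 'acdbadcccdcccacaa')
  7 → (5, 'adcabbdcacdbadcccdcccacaa')
  8 → (17, 'adcccdcccacaa')
  9 → (3, 'baadcabbdcacdbadcccdcccacaa')
  10 → (1, 'babaadcabbdcacdbadcccdcccacaa')
  11 → (16, 'badcccdcccacaa')
  12 → (9, 'bbdcacdbadcccdcccacaa')
  13 → (10, 'bdcacdbadcccdcccacaa')
  14 → (27, 'caa')
  15 → (7, 'cabbdcacdbadcccdcccacaa')
  16 → (25, 'cacaa')
  17 → (12, 'cacdbadcccdcccacaa')
  18 → (0, 'cbabaadcabbdcacdbadcccdcccacaa')
  19 → (24, 'ccacaa')
  20 → (23, 'cccacaa')
  21 → (19, 'cccdcccacaa')
  22 → (20, 'ccdcccacaa')
  23 → (14, 'cdbadcccdcccacaa')
  24 → (21, 'cdcccacaa')
  25 → (15, 'dbadcccdcccacaa')
  26 → (6, 'dcabbdcacdbadcccdcccacaa')
  27 → (11, 'dcacdbadcccdcccacaa')
  28 → (22, 'dcccacaa')
  29 → (18, 'dcccdcccacaa')

SA = [29, 28, 4, 2, 8, 26, 13, 5, 17, 3, 1, 16, 9, 10, 27, 7, 25, 12, 0, 24, 23, 19, 20, 14, 21, 15, 6, 11, 22, 18]
[i] adj suffixes → lcp
  [1] 29/28 → 1 ('a')
  [2] 28/4 → 2 ('aa')
  [3] 4/2 → 1 ('a')
  [4] 2/8 → 2 ('ab')
  [5] 8/26 → 1 ('a')
  [6] 26/13 → 2 ('ac')
  [7] 13/5 → 1 ('a')
  [8] 5/17 → 3 ('adc')
  [9] 17/3 → 0 ('')
  [10] 3/1 → 2 ('ba')
  [11] 1/16 → 2 ('ba')
  [12] 16/9 → 1 ('b')
  [13] 9/10 → 1 ('b')
  [14] 10/27 → 0 ('')
  [15] 27/7 → 2 ('ca')
  [16] 7/25 → 2 ('ca')
  [17] 25/12 → 3 ('cac')
  [18] 12/0 → 1 ('c')
  [19] 0/24 → 1 ('c')
  [20] 24/23 → 2 ('cc')
  [21] 23/19 → 3 ('ccc')
  [22] 19/20 → 2 ('cc')
  [23] 20/14 → 1 ('c')
  [24] 14/21 → 2 ('cd')
  [25] 21/15 → 0 ('')
  [26] 15/6 → 1 ('d')
  [27] 6/11 → 3 ('dca')
  [28] 11/22 → 2 ('dc')
  [29] 22/18 → 4 ('dccc')

n(n+1)/2 = 30·31/2 = 465
Σ LCP = 0 + 1 + 2 + 1 + 2 + 1 + 2 + 1 + 3 + 0 + 2 + 2 + 1 + 1 + 0 + 2 + 2 + 3 + 1 + 1 + 2 + 3 + 2 + 1 + 2 + 0 + 1 + 3 + 2 + 4 = 48
distinct = 465 − 48 = 417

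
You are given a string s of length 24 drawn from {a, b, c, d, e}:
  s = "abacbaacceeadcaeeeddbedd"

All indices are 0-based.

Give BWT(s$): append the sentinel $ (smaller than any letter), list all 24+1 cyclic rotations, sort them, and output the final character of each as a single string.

rank  rotation                   last
    0  $abacbaacceeadcaeeeddbedd  d
    1  aacceeadcaeeeddbedd$abacb  b
    2  abacbaacceeadcaeeeddbedd$  $
    3  acbaacceeadcaeeeddbedd$ab  b
    4  acceeadcaeeeddbedd$abacba  a
    5  adcaeeeddbedd$abacbaaccee  e
    6  aeeeddbedd$abacbaacceeadc  c
    7  baacceeadcaeeeddbedd$abac  c
    8  bacbaacceeadcaeeeddbedd$a  a
    9  bedd$abacbaacceeadcaeeedd  d
   10  caeeeddbedd$abacbaacceead  d
   11  cbaacceeadcaeeeddbedd$aba  a
   12  cceeadcaeeeddbedd$abacbaa  a
   13  ceeadcaeeeddbedd$abacbaac  c
   14  d$abacbaacceeadcaeeeddbed  d
   15  dbedd$abacbaacceeadcaeeed  d
   16  dcaeeeddbedd$abacbaacceea  a
   17  dd$abacbaacceeadcaeeeddbe  e
   18  ddbedd$abacbaacceeadcaeee  e
   19  eadcaeeeddbedd$abacbaacce  e
   20  edd$abacbaacceeadcaeeeddb  b
   21  eddbedd$abacbaacceeadcaee  e
   22  eeadcaeeeddbedd$abacbaacc  c
   23  eeddbedd$abacbaacceeadcae  e
   24  eeeddbedd$abacbaacceeadca  a

db$baeccaddaacddaeeebecea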